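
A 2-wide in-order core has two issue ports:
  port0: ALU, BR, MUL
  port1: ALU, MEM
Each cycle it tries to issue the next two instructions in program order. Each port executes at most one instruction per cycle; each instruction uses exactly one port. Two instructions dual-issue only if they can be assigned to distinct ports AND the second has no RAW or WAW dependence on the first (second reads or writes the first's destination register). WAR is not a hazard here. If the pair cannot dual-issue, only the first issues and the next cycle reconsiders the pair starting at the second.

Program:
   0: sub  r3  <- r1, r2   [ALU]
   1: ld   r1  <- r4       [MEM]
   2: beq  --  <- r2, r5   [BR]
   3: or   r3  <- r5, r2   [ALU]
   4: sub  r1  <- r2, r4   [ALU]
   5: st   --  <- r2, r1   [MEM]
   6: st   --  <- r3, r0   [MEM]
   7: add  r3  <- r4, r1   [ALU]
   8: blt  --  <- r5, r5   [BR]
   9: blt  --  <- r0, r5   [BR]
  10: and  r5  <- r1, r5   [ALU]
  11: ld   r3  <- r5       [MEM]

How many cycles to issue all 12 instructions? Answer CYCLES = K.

t=0 i0&i1:sub.ALU;ld.MEM ; dual
t=1 i2&i3:beq.BR;or.ALU ; dual
t=2 i4:sub.ALU ; RAW r1
t=3 i5:st.MEM ; no-port MEM/MEM
t=4 i6&i7:st.MEM;add.ALU ; dual
t=5 i8:blt.BR ; no-port BR/BR
t=6 i9&i10:blt.BR;and.ALU ; dual
t=7 i11:ld.MEM ; tail

CYCLES = 8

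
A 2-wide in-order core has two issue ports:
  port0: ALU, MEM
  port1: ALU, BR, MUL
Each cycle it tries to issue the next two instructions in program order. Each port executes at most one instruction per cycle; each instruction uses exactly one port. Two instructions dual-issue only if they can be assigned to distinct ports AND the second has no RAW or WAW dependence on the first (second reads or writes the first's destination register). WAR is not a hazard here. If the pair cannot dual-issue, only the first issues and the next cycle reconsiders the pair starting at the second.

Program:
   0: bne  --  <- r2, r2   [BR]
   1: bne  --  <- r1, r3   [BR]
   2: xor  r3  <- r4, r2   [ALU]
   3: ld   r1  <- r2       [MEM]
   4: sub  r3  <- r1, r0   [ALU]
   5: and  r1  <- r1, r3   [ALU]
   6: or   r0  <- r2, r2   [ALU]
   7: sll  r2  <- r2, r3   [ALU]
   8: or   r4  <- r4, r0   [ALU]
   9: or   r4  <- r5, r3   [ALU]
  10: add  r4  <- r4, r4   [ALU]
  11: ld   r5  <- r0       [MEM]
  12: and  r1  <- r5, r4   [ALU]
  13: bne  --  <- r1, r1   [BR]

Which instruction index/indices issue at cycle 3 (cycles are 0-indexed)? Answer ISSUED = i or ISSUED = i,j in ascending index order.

ISSUED = 4

c0: i0 bne.BR  no-port BR/BR
c1: i1/i2 bne.BR/xor.ALU  2-wide
c2: i3 ld.MEM  RAW r1
c3: i4 sub.ALU  RAW r3
c4: i5/i6 and.ALU/or.ALU  2-wide
c5: i7/i8 sll.ALU/or.ALU  2-wide
c6: i9 or.ALU  RAW+WAW r4
c7: i10/i11 add.ALU/ld.MEM  2-wide
c8: i12 and.ALU  RAW r1
c9: i13 bne.BR  tail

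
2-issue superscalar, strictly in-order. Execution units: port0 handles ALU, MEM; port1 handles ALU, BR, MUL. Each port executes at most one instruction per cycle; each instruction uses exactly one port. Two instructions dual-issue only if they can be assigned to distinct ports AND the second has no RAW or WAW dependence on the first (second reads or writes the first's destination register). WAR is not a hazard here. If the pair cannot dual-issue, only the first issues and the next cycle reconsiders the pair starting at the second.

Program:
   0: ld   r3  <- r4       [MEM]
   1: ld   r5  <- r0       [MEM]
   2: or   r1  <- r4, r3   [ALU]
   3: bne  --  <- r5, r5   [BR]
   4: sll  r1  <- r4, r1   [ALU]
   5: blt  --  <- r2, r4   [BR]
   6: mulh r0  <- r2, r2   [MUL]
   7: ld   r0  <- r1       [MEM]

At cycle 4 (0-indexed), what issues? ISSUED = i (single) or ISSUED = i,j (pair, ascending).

  cy0 -> i0 (ld) no-port MEM/MEM
  cy1 -> i1,i2 (ld;or) pair
  cy2 -> i3,i4 (bne;sll) pair
  cy3 -> i5 (blt) no-port BR/MUL
  cy4 -> i6 (mulh) WAW r0
  cy5 -> i7 (ld) tail

ISSUED = 6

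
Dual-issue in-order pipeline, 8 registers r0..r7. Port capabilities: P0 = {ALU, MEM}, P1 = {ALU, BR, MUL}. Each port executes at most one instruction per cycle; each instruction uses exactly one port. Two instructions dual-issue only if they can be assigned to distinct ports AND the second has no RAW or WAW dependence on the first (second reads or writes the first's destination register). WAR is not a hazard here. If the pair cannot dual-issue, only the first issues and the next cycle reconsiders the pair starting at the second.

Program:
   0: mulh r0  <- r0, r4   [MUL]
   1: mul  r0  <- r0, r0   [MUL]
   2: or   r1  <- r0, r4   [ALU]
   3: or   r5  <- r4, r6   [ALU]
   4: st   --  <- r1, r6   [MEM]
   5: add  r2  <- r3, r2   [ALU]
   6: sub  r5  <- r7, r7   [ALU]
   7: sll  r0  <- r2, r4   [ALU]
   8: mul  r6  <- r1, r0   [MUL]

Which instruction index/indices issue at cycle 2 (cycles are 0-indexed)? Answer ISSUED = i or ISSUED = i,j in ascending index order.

c0: i0 mulh  no-port MUL/MUL
c1: i1 mul  RAW r0
c2: i2/i3 or+or  2-wide
c3: i4/i5 st+add  2-wide
c4: i6/i7 sub+sll  2-wide
c5: i8 mul  tail

ISSUED = 2,3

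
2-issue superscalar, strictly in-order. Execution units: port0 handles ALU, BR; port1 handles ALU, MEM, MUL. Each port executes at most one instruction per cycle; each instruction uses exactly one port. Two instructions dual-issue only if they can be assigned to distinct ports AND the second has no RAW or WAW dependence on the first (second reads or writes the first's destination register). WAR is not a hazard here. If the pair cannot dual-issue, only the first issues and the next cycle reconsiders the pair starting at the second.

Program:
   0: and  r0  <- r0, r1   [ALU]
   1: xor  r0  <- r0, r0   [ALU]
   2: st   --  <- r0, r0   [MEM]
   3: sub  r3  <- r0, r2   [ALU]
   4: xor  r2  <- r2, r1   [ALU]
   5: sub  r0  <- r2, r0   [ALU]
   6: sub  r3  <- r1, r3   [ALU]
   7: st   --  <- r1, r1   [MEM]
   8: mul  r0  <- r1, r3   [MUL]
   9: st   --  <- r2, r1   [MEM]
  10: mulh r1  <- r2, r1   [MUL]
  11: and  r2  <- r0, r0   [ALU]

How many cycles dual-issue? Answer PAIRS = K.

PAIRS = 3

0. and @i0  | RAW+WAW r0
1. xor @i1  | RAW r0
2. st;sub @i2+i3  | pair
3. xor @i4  | RAW r2
4. sub;sub @i5+i6  | pair
5. st @i7  | no-port MEM/MUL
6. mul @i8  | no-port MUL/MEM
7. st @i9  | no-port MEM/MUL
8. mulh;and @i10+i11  | pair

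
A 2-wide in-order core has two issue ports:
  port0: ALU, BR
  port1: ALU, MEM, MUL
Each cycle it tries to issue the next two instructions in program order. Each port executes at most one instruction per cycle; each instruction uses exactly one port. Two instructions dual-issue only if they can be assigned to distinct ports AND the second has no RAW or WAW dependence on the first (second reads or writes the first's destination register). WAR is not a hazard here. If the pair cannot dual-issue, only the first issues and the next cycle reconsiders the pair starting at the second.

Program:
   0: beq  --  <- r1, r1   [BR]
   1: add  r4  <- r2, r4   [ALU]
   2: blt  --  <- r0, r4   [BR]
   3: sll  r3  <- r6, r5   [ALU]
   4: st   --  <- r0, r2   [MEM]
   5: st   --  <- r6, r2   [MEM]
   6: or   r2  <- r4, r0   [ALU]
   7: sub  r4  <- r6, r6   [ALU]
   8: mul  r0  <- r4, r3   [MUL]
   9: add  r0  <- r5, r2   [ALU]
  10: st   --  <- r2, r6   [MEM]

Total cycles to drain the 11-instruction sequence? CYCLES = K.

CYCLES = 7

  cy0 -> i0+i1 (beq.BR;add.ALU) pair
  cy1 -> i2+i3 (blt.BR;sll.ALU) pair
  cy2 -> i4 (st.MEM) no-port MEM/MEM
  cy3 -> i5+i6 (st.MEM;or.ALU) pair
  cy4 -> i7 (sub.ALU) RAW r4
  cy5 -> i8 (mul.MUL) WAW r0
  cy6 -> i9+i10 (add.ALU;st.MEM) pair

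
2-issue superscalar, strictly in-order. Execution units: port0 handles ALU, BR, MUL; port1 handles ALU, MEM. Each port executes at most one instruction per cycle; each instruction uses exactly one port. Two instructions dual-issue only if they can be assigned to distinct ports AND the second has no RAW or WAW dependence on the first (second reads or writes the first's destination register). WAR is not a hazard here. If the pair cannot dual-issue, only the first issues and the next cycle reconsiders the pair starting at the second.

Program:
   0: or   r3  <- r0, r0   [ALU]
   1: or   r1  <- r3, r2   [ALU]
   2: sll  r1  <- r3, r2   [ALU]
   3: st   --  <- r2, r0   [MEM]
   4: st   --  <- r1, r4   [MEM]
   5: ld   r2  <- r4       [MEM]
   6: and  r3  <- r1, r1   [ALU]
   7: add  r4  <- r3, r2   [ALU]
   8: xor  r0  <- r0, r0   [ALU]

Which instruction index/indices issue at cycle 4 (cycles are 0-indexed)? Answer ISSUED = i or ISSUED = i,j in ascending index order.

ISSUED = 5,6

#0 head=0: or i0 RAW r3
#1 head=1: or i1 WAW r1
#2 head=2: sll/st i2,i3 pair
#3 head=4: st i4 no-port MEM/MEM
#4 head=5: ld/and i5,i6 pair
#5 head=7: add/xor i7,i8 pair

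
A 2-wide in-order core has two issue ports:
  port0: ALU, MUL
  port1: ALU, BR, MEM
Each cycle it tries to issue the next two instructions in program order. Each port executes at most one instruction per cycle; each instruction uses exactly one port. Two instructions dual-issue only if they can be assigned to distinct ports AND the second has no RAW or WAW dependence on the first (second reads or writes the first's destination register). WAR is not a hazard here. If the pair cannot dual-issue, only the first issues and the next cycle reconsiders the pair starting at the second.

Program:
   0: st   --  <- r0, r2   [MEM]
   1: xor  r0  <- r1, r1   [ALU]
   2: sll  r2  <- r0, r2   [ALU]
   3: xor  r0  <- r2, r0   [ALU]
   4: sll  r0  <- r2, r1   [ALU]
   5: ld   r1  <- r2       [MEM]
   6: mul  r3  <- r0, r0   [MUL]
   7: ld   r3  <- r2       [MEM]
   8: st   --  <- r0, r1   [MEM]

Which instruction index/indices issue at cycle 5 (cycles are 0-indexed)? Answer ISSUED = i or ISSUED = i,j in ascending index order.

t=0 i0,i1:st xor ; dual
t=1 i2:sll ; RAW r2
t=2 i3:xor ; WAW r0
t=3 i4,i5:sll ld ; dual
t=4 i6:mul ; WAW r3
t=5 i7:ld ; no-port MEM/MEM
t=6 i8:st ; tail

ISSUED = 7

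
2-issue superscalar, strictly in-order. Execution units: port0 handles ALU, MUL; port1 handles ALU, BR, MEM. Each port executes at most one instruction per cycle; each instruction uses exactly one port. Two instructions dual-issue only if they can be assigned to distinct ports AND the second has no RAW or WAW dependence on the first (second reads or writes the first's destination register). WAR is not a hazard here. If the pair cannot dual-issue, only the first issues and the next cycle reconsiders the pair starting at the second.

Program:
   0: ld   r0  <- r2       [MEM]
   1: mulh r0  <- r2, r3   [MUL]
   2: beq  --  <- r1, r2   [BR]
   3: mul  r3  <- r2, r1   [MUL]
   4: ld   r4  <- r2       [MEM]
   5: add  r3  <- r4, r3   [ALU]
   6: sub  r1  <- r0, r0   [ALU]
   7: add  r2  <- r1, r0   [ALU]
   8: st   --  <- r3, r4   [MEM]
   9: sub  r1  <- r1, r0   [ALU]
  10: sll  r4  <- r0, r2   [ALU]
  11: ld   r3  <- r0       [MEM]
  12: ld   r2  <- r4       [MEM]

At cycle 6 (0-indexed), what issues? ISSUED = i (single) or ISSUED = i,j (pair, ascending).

  cy0 -> i0 (ld) WAW r0
  cy1 -> i1/i2 (mulh beq) 2-wide
  cy2 -> i3/i4 (mul ld) 2-wide
  cy3 -> i5/i6 (add sub) 2-wide
  cy4 -> i7/i8 (add st) 2-wide
  cy5 -> i9/i10 (sub sll) 2-wide
  cy6 -> i11 (ld) no-port MEM/MEM
  cy7 -> i12 (ld) tail

ISSUED = 11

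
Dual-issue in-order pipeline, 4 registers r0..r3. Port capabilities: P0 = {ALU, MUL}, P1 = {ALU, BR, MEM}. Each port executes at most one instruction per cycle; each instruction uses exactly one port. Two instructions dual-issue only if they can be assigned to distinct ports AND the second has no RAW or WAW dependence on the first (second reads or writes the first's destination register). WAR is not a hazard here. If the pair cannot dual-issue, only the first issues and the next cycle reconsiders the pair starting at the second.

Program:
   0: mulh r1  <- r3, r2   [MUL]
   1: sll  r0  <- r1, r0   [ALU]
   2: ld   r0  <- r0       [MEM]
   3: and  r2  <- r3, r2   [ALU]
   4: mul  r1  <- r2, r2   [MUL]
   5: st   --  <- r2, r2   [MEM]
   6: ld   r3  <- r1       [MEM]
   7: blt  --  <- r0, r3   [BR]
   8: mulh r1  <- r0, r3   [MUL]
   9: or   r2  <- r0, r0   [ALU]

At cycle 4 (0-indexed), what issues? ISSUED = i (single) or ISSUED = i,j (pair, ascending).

ISSUED = 6

#0 head=0: mulh i0 RAW r1
#1 head=1: sll i1 RAW+WAW r0
#2 head=2: ld;and i2+i3 2-wide
#3 head=4: mul;st i4+i5 2-wide
#4 head=6: ld i6 no-port MEM/BR
#5 head=7: blt;mulh i7+i8 2-wide
#6 head=9: or i9 tail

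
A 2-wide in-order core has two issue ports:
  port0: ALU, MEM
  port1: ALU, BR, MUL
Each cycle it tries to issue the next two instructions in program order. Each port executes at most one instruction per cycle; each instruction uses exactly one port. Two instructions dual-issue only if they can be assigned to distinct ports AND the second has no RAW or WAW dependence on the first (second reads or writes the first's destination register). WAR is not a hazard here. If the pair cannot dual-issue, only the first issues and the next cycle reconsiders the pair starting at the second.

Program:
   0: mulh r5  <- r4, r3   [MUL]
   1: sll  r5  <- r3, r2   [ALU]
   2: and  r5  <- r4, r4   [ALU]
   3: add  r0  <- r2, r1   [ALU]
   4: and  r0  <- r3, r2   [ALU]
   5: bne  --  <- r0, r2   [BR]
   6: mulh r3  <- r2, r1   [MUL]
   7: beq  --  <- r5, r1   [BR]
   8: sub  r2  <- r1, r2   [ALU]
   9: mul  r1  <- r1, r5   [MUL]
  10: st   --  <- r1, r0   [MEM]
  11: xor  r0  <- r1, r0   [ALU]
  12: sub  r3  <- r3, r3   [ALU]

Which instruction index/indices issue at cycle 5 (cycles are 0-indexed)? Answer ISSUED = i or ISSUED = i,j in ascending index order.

ISSUED = 6

t=0 i0:mulh.MUL ; WAW r5
t=1 i1:sll.ALU ; WAW r5
t=2 i2/i3:and.ALU;add.ALU ; pair
t=3 i4:and.ALU ; RAW r0
t=4 i5:bne.BR ; no-port BR/MUL
t=5 i6:mulh.MUL ; no-port MUL/BR
t=6 i7/i8:beq.BR;sub.ALU ; pair
t=7 i9:mul.MUL ; RAW r1
t=8 i10/i11:st.MEM;xor.ALU ; pair
t=9 i12:sub.ALU ; tail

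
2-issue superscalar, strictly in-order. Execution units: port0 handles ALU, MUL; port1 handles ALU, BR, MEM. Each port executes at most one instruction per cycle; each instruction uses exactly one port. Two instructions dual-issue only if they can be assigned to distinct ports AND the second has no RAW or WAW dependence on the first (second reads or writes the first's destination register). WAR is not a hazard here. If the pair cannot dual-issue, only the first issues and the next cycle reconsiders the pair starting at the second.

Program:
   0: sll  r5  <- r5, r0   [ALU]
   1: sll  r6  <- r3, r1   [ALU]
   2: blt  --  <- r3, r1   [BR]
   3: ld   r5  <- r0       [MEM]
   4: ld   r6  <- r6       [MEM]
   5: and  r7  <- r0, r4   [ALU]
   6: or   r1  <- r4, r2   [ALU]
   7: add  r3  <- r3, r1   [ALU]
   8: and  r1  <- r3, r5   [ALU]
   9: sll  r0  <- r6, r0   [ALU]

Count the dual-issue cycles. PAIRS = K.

t=0 i0+i1:sll.ALU;sll.ALU ; 2-wide
t=1 i2:blt.BR ; no-port BR/MEM
t=2 i3:ld.MEM ; no-port MEM/MEM
t=3 i4+i5:ld.MEM;and.ALU ; 2-wide
t=4 i6:or.ALU ; RAW r1
t=5 i7:add.ALU ; RAW r3
t=6 i8+i9:and.ALU;sll.ALU ; 2-wide

PAIRS = 3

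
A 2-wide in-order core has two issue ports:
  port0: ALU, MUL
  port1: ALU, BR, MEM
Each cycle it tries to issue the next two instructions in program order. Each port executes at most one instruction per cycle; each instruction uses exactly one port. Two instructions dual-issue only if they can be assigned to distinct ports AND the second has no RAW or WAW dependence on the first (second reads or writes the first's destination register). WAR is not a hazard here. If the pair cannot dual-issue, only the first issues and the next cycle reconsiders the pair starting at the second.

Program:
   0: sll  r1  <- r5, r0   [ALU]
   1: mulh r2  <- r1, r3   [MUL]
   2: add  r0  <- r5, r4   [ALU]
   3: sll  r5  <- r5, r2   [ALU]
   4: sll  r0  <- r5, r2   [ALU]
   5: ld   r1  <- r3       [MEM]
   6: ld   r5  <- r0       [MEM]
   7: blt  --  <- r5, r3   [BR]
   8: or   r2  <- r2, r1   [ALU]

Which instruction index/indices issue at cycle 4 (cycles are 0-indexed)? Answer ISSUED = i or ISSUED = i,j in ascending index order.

ISSUED = 6

  cy0 -> i0 (sll) RAW r1
  cy1 -> i1&i2 (mulh/add) pair
  cy2 -> i3 (sll) RAW r5
  cy3 -> i4&i5 (sll/ld) pair
  cy4 -> i6 (ld) no-port MEM/BR
  cy5 -> i7&i8 (blt/or) pair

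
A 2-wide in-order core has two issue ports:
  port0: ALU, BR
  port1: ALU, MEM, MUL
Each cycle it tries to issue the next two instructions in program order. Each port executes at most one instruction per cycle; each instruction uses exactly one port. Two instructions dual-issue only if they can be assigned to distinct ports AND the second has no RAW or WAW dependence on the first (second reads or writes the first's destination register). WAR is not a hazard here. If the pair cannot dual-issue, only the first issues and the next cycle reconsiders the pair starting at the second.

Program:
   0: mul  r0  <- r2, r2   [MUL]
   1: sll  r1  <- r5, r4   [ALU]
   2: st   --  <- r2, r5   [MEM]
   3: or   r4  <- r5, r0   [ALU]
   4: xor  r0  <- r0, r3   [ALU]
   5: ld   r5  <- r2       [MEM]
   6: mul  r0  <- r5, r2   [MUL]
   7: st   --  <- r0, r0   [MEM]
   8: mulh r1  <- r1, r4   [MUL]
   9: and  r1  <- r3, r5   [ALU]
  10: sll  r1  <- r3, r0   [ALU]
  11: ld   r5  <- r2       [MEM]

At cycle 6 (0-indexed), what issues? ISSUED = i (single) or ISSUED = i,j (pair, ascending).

ISSUED = 9

[0] i0,i1  mul+sll  -- pair
[1] i2,i3  st+or  -- pair
[2] i4,i5  xor+ld  -- pair
[3] i6  mul  -- no-port MUL/MEM
[4] i7  st  -- no-port MEM/MUL
[5] i8  mulh  -- WAW r1
[6] i9  and  -- WAW r1
[7] i10,i11  sll+ld  -- pair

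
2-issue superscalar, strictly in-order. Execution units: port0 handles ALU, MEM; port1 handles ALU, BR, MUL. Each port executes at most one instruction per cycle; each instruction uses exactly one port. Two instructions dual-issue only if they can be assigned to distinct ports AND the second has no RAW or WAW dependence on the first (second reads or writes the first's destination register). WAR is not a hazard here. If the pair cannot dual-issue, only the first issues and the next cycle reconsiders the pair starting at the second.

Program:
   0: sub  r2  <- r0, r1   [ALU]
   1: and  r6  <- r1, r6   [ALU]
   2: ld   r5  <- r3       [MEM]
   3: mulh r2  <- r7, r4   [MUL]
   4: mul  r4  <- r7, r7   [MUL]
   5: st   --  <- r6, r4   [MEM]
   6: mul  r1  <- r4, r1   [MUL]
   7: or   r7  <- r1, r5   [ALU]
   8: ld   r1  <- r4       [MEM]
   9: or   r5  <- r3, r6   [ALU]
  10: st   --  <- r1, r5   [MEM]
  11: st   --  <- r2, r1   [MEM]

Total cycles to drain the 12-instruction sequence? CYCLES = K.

CYCLES = 8

#0 head=0: sub+and i0/i1 2-wide
#1 head=2: ld+mulh i2/i3 2-wide
#2 head=4: mul i4 RAW r4
#3 head=5: st+mul i5/i6 2-wide
#4 head=7: or+ld i7/i8 2-wide
#5 head=9: or i9 RAW r5
#6 head=10: st i10 no-port MEM/MEM
#7 head=11: st i11 tail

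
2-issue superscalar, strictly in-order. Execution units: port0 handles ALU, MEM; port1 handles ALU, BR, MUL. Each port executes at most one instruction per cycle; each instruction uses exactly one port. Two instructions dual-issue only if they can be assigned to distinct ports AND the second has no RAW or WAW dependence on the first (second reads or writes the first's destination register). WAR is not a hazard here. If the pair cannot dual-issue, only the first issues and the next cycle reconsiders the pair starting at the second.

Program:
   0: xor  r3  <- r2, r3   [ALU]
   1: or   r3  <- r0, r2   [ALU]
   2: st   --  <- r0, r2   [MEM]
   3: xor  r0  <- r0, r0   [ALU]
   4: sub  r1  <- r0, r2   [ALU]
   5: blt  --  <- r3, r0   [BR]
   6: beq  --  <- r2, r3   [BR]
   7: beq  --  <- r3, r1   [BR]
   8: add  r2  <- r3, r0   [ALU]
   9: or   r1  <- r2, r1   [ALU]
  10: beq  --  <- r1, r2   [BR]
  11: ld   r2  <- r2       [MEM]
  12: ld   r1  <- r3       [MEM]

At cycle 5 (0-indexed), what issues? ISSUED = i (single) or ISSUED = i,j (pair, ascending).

  cy0 -> i0 (xor) WAW r3
  cy1 -> i1,i2 (or;st) dual
  cy2 -> i3 (xor) RAW r0
  cy3 -> i4,i5 (sub;blt) dual
  cy4 -> i6 (beq) no-port BR/BR
  cy5 -> i7,i8 (beq;add) dual
  cy6 -> i9 (or) RAW r1
  cy7 -> i10,i11 (beq;ld) dual
  cy8 -> i12 (ld) tail

ISSUED = 7,8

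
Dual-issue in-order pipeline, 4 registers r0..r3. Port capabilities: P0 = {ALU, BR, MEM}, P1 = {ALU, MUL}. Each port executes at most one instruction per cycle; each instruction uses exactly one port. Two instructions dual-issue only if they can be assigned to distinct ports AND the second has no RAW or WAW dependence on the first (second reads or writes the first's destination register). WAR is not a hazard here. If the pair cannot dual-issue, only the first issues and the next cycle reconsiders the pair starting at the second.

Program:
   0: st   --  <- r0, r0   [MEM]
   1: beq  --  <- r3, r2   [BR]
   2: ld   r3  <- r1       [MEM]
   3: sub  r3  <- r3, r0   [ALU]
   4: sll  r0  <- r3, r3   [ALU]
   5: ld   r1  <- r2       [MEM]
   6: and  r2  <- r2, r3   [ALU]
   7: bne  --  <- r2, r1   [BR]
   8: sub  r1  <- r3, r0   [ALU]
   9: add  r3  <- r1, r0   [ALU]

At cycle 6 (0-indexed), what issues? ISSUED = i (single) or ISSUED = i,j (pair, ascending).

0. st @i0  | no-port MEM/BR
1. beq @i1  | no-port BR/MEM
2. ld @i2  | RAW+WAW r3
3. sub @i3  | RAW r3
4. sll ld @i4+i5  | dual
5. and @i6  | RAW r2
6. bne sub @i7+i8  | dual
7. add @i9  | tail

ISSUED = 7,8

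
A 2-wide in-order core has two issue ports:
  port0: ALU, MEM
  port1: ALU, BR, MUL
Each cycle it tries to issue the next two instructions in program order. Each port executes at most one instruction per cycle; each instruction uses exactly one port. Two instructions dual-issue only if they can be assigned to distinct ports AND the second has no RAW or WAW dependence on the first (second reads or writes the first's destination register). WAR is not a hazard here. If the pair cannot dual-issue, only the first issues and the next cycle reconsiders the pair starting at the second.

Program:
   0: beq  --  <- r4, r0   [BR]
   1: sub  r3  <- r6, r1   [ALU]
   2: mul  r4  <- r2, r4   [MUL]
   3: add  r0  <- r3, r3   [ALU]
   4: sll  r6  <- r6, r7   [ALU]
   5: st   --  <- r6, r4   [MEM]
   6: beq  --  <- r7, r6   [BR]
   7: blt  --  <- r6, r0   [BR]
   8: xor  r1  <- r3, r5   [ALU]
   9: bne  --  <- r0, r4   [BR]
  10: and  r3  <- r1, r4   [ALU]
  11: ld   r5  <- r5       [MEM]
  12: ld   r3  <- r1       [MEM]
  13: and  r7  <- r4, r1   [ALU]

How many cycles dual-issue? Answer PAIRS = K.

PAIRS = 6

t=0 i0/i1:beq.BR/sub.ALU ; dual
t=1 i2/i3:mul.MUL/add.ALU ; dual
t=2 i4:sll.ALU ; RAW r6
t=3 i5/i6:st.MEM/beq.BR ; dual
t=4 i7/i8:blt.BR/xor.ALU ; dual
t=5 i9/i10:bne.BR/and.ALU ; dual
t=6 i11:ld.MEM ; no-port MEM/MEM
t=7 i12/i13:ld.MEM/and.ALU ; dual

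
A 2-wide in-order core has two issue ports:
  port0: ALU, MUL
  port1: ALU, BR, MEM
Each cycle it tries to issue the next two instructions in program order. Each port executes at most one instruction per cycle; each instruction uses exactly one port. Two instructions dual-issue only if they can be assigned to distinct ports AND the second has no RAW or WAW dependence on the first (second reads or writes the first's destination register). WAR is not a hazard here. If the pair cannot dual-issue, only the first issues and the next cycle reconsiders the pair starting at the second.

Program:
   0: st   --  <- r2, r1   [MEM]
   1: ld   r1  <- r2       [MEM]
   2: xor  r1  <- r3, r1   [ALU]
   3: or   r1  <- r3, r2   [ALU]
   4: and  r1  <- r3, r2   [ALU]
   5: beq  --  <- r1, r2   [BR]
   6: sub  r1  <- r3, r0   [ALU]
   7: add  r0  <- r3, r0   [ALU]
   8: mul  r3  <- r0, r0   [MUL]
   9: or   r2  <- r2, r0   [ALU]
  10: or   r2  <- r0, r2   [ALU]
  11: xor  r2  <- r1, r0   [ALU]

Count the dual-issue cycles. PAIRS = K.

PAIRS = 2

0. st @i0  | no-port MEM/MEM
1. ld @i1  | RAW+WAW r1
2. xor @i2  | WAW r1
3. or @i3  | WAW r1
4. and @i4  | RAW r1
5. beq/sub @i5+i6  | pair
6. add @i7  | RAW r0
7. mul/or @i8+i9  | pair
8. or @i10  | WAW r2
9. xor @i11  | tail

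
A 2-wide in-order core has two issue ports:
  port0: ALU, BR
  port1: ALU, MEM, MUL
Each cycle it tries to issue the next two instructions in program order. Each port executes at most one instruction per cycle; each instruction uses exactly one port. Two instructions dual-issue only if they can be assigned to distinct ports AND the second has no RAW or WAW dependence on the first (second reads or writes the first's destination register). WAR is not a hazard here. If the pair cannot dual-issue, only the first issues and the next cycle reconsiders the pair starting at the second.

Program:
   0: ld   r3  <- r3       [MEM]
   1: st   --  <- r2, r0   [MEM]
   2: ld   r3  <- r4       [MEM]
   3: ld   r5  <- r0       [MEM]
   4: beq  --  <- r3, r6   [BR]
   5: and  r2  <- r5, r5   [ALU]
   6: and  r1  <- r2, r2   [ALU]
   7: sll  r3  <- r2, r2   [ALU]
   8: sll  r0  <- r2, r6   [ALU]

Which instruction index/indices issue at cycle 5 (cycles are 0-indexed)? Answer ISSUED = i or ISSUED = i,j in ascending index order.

0. ld @i0  | no-port MEM/MEM
1. st @i1  | no-port MEM/MEM
2. ld @i2  | no-port MEM/MEM
3. ld beq @i3,i4  | 2-wide
4. and @i5  | RAW r2
5. and sll @i6,i7  | 2-wide
6. sll @i8  | tail

ISSUED = 6,7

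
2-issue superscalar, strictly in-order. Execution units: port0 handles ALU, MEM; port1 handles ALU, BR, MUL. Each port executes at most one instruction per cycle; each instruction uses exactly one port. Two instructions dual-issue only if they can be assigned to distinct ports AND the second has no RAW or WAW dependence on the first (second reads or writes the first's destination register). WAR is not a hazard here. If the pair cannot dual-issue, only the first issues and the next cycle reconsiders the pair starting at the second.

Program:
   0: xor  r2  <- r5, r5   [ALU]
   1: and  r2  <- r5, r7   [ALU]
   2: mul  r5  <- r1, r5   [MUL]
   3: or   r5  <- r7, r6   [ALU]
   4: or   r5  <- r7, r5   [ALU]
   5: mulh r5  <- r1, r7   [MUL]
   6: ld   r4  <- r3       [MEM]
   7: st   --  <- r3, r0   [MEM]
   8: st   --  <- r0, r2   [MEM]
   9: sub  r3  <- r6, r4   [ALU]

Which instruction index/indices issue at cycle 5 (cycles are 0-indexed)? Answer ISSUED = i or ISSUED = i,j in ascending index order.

[0] i0  xor  -- WAW r2
[1] i1&i2  and mul  -- 2-wide
[2] i3  or  -- RAW+WAW r5
[3] i4  or  -- WAW r5
[4] i5&i6  mulh ld  -- 2-wide
[5] i7  st  -- no-port MEM/MEM
[6] i8&i9  st sub  -- 2-wide

ISSUED = 7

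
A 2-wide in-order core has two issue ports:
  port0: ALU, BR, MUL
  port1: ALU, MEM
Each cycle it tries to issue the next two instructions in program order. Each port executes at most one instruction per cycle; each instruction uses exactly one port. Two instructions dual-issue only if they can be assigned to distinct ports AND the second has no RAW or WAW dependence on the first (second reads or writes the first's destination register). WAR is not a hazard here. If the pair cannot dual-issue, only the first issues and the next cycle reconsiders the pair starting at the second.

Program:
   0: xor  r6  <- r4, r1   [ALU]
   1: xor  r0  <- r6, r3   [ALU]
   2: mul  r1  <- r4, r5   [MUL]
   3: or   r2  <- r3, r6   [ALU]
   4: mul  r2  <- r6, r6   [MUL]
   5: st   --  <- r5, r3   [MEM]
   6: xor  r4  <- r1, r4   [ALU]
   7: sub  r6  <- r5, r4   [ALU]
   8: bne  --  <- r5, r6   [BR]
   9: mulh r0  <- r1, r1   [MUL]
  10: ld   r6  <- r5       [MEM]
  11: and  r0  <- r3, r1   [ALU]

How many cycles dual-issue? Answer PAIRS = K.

PAIRS = 3

t=0 i0:xor ; RAW r6
t=1 i1/i2:xor/mul ; 2-wide
t=2 i3:or ; WAW r2
t=3 i4/i5:mul/st ; 2-wide
t=4 i6:xor ; RAW r4
t=5 i7:sub ; RAW r6
t=6 i8:bne ; no-port BR/MUL
t=7 i9/i10:mulh/ld ; 2-wide
t=8 i11:and ; tail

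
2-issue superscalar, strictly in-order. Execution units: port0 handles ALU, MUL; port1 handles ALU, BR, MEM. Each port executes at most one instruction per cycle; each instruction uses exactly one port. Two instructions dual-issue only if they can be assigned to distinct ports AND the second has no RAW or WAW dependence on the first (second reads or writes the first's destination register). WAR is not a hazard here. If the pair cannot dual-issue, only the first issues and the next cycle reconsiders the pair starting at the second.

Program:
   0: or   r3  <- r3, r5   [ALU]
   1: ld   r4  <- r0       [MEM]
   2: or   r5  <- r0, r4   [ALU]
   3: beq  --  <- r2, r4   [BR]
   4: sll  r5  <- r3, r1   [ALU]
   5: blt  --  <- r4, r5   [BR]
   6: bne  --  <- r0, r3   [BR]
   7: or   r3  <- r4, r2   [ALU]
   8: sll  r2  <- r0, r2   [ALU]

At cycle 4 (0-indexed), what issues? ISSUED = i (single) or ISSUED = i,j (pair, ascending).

c0: i0+i1 or.ALU/ld.MEM  2-wide
c1: i2+i3 or.ALU/beq.BR  2-wide
c2: i4 sll.ALU  RAW r5
c3: i5 blt.BR  no-port BR/BR
c4: i6+i7 bne.BR/or.ALU  2-wide
c5: i8 sll.ALU  tail

ISSUED = 6,7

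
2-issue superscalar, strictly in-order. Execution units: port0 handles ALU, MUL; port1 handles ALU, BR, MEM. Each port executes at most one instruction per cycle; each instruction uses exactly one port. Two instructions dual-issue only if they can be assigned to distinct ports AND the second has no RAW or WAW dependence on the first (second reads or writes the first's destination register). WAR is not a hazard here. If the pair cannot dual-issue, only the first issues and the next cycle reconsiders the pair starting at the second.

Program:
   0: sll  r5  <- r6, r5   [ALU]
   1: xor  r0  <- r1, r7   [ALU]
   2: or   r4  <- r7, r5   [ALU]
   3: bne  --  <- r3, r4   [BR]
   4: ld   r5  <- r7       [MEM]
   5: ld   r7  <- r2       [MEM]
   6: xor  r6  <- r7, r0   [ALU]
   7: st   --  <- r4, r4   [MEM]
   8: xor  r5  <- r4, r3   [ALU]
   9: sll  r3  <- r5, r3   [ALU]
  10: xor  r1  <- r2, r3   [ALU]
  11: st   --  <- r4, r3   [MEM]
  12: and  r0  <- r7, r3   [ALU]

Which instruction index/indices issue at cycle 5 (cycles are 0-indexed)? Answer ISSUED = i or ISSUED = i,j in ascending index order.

ISSUED = 6,7

t=0 i0&i1:sll.ALU/xor.ALU ; dual
t=1 i2:or.ALU ; RAW r4
t=2 i3:bne.BR ; no-port BR/MEM
t=3 i4:ld.MEM ; no-port MEM/MEM
t=4 i5:ld.MEM ; RAW r7
t=5 i6&i7:xor.ALU/st.MEM ; dual
t=6 i8:xor.ALU ; RAW r5
t=7 i9:sll.ALU ; RAW r3
t=8 i10&i11:xor.ALU/st.MEM ; dual
t=9 i12:and.ALU ; tail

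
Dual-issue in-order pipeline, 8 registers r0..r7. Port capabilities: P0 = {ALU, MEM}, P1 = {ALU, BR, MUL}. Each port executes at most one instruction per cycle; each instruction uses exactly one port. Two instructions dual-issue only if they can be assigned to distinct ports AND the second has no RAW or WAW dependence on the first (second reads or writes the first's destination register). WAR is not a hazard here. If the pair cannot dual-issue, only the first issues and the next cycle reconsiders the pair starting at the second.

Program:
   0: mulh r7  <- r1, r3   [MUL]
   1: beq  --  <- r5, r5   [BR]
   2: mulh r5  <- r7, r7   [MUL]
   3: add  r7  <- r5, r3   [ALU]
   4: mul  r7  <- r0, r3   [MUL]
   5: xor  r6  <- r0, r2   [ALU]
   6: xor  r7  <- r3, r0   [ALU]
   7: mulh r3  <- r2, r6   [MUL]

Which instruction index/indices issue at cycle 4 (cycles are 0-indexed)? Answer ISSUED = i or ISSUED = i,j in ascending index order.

ISSUED = 4,5

  cy0 -> i0 (mulh) no-port MUL/BR
  cy1 -> i1 (beq) no-port BR/MUL
  cy2 -> i2 (mulh) RAW r5
  cy3 -> i3 (add) WAW r7
  cy4 -> i4&i5 (mul+xor) dual
  cy5 -> i6&i7 (xor+mulh) dual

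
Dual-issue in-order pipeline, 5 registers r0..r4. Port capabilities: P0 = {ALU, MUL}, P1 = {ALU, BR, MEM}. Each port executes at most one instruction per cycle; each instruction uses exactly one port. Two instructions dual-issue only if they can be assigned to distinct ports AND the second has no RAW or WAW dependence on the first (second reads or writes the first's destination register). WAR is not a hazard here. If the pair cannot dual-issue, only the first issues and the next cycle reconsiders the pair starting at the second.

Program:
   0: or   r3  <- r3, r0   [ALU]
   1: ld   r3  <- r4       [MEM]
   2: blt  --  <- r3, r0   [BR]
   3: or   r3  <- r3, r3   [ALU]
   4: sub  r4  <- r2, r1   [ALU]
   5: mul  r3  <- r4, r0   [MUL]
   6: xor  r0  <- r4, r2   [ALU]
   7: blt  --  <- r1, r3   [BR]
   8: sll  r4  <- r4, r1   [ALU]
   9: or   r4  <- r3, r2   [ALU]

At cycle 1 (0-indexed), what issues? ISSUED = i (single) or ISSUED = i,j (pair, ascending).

[0] i0  or.ALU  -- WAW r3
[1] i1  ld.MEM  -- no-port MEM/BR
[2] i2+i3  blt.BR;or.ALU  -- dual
[3] i4  sub.ALU  -- RAW r4
[4] i5+i6  mul.MUL;xor.ALU  -- dual
[5] i7+i8  blt.BR;sll.ALU  -- dual
[6] i9  or.ALU  -- tail

ISSUED = 1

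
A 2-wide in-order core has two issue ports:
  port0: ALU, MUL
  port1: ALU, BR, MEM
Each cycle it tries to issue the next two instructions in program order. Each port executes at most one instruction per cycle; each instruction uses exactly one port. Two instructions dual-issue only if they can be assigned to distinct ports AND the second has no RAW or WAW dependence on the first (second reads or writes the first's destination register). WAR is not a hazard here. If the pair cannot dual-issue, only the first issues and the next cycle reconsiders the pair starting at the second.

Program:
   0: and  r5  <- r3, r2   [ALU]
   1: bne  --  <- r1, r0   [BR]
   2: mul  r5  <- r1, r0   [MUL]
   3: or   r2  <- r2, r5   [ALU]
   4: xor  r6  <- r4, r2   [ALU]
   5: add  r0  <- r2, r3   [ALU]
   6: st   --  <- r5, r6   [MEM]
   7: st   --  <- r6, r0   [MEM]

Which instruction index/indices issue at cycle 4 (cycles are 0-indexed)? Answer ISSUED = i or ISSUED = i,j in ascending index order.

ISSUED = 6

[0] i0&i1  and.ALU;bne.BR  -- pair
[1] i2  mul.MUL  -- RAW r5
[2] i3  or.ALU  -- RAW r2
[3] i4&i5  xor.ALU;add.ALU  -- pair
[4] i6  st.MEM  -- no-port MEM/MEM
[5] i7  st.MEM  -- tail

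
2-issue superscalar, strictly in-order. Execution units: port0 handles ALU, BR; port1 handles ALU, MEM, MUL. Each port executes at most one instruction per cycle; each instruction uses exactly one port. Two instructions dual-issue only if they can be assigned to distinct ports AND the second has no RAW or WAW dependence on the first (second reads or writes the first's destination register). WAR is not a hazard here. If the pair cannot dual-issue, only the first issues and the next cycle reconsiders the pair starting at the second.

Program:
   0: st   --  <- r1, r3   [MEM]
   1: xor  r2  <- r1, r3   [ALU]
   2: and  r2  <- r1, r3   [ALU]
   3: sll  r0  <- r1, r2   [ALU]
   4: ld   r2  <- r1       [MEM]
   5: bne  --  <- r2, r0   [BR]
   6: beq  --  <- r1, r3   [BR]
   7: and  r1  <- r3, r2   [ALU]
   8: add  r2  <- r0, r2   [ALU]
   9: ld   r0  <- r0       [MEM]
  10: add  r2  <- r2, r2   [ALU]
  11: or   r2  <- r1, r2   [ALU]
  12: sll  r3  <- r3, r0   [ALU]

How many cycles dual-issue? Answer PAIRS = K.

  cy0 -> i0,i1 (st xor) pair
  cy1 -> i2 (and) RAW r2
  cy2 -> i3,i4 (sll ld) pair
  cy3 -> i5 (bne) no-port BR/BR
  cy4 -> i6,i7 (beq and) pair
  cy5 -> i8,i9 (add ld) pair
  cy6 -> i10 (add) RAW+WAW r2
  cy7 -> i11,i12 (or sll) pair

PAIRS = 5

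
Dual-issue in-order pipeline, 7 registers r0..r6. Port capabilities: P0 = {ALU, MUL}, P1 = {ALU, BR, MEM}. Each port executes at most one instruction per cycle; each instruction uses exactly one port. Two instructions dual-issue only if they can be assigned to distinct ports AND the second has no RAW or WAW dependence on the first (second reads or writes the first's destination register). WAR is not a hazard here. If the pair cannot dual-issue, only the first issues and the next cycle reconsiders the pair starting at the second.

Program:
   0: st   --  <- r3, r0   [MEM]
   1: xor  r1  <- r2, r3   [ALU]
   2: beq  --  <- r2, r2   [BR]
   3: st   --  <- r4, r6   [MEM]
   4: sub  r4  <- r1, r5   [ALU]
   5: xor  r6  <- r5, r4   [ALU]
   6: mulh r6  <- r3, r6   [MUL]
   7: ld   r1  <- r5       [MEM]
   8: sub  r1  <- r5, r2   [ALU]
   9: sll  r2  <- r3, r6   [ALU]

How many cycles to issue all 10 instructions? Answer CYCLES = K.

[0] i0,i1  st;xor  -- dual
[1] i2  beq  -- no-port BR/MEM
[2] i3,i4  st;sub  -- dual
[3] i5  xor  -- RAW+WAW r6
[4] i6,i7  mulh;ld  -- dual
[5] i8,i9  sub;sll  -- dual

CYCLES = 6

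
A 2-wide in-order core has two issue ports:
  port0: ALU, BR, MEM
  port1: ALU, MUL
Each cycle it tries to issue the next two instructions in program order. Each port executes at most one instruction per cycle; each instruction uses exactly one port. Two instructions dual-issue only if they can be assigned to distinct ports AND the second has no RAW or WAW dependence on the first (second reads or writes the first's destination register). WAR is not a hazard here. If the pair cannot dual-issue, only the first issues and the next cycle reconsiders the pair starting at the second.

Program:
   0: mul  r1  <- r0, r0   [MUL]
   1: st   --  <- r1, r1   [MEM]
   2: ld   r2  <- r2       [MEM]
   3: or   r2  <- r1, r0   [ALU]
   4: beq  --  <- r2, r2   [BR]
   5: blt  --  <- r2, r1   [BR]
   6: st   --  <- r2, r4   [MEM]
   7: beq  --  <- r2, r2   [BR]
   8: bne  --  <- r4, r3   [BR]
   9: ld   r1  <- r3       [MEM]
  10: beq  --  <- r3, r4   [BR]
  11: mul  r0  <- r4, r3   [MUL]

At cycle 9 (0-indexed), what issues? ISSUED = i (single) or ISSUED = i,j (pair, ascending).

ISSUED = 9

#0 head=0: mul i0 RAW r1
#1 head=1: st i1 no-port MEM/MEM
#2 head=2: ld i2 WAW r2
#3 head=3: or i3 RAW r2
#4 head=4: beq i4 no-port BR/BR
#5 head=5: blt i5 no-port BR/MEM
#6 head=6: st i6 no-port MEM/BR
#7 head=7: beq i7 no-port BR/BR
#8 head=8: bne i8 no-port BR/MEM
#9 head=9: ld i9 no-port MEM/BR
#10 head=10: beq+mul i10/i11 pair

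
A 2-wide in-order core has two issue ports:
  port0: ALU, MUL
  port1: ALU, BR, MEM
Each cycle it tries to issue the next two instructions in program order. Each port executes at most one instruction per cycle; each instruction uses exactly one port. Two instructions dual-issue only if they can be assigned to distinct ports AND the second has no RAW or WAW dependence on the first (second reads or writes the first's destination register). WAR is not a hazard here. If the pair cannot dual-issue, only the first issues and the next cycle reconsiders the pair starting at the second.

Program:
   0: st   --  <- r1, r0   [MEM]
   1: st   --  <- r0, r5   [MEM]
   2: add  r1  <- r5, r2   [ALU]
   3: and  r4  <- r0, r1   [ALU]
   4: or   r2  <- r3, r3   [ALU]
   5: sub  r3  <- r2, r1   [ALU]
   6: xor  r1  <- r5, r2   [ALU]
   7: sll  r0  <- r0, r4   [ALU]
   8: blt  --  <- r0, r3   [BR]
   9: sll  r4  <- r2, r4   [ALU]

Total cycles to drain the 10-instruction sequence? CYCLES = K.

CYCLES = 6

#0 head=0: st.MEM i0 no-port MEM/MEM
#1 head=1: st.MEM/add.ALU i1+i2 pair
#2 head=3: and.ALU/or.ALU i3+i4 pair
#3 head=5: sub.ALU/xor.ALU i5+i6 pair
#4 head=7: sll.ALU i7 RAW r0
#5 head=8: blt.BR/sll.ALU i8+i9 pair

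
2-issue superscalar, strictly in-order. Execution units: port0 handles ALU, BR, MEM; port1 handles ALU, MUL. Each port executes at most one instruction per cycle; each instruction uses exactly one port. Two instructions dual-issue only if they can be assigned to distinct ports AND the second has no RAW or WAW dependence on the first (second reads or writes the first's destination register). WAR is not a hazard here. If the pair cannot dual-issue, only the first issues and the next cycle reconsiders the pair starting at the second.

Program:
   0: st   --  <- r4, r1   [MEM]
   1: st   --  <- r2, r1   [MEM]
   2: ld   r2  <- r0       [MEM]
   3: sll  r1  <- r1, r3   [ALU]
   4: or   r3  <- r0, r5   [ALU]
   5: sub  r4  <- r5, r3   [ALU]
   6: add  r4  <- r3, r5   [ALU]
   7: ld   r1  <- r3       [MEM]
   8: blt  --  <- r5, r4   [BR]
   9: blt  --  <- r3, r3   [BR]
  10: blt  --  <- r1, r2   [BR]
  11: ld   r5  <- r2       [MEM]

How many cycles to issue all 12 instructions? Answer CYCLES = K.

#0 head=0: st i0 no-port MEM/MEM
#1 head=1: st i1 no-port MEM/MEM
#2 head=2: ld/sll i2+i3 dual
#3 head=4: or i4 RAW r3
#4 head=5: sub i5 WAW r4
#5 head=6: add/ld i6+i7 dual
#6 head=8: blt i8 no-port BR/BR
#7 head=9: blt i9 no-port BR/BR
#8 head=10: blt i10 no-port BR/MEM
#9 head=11: ld i11 tail

CYCLES = 10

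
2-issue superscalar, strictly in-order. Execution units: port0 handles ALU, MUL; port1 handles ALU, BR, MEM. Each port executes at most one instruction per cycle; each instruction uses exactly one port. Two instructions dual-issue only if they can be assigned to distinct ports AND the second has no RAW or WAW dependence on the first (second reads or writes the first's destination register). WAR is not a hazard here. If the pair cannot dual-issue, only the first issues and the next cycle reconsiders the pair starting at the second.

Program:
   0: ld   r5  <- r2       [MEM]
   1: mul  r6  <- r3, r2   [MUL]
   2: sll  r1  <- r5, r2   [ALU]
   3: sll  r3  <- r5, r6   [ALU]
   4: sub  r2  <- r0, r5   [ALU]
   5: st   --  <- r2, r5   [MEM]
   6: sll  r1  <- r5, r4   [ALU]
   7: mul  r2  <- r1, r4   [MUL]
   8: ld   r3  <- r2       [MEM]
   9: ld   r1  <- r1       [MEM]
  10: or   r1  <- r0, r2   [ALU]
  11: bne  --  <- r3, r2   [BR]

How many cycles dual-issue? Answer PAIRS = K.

0. ld.MEM+mul.MUL @i0/i1  | dual
1. sll.ALU+sll.ALU @i2/i3  | dual
2. sub.ALU @i4  | RAW r2
3. st.MEM+sll.ALU @i5/i6  | dual
4. mul.MUL @i7  | RAW r2
5. ld.MEM @i8  | no-port MEM/MEM
6. ld.MEM @i9  | WAW r1
7. or.ALU+bne.BR @i10/i11  | dual

PAIRS = 4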